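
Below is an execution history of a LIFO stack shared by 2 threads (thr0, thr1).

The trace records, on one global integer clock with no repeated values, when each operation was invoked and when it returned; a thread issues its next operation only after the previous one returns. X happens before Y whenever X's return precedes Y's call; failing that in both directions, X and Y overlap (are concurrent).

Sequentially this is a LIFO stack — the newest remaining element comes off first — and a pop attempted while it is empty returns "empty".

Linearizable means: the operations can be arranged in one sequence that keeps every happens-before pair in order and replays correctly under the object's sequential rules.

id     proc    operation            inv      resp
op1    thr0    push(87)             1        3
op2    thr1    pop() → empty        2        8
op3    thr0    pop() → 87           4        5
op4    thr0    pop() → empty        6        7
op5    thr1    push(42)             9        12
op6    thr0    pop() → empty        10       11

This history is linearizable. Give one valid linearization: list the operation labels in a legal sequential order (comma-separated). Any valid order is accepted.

op1, op3, op2, op4, op6, op5

step 1: op1 push(87) — stack <87>
step 2: op3 pop() → 87 — stack <>
step 3: op2 pop() → empty — stack <>
step 4: op4 pop() → empty — stack <>
step 5: op6 pop() → empty — stack <>
step 6: op5 push(42) — stack <42>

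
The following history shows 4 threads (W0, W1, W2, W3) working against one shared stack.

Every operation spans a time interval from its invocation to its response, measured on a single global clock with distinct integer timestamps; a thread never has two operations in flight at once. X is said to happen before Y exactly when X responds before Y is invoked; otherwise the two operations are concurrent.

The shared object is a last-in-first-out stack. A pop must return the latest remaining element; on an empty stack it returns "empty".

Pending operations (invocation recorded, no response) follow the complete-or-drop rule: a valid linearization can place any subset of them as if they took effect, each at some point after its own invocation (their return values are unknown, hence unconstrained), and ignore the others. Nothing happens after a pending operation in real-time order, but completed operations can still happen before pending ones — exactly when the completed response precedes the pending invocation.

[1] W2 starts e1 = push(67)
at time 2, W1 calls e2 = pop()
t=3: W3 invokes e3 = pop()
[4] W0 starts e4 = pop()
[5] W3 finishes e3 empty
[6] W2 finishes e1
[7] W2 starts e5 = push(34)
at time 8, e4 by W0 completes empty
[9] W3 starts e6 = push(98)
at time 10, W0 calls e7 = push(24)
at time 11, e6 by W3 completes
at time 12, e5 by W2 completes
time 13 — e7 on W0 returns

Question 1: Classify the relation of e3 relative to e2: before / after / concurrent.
Answer: concurrent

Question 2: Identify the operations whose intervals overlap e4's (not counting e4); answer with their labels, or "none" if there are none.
Answer: e1, e2, e3, e5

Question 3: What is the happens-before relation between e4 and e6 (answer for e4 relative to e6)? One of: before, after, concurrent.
Answer: before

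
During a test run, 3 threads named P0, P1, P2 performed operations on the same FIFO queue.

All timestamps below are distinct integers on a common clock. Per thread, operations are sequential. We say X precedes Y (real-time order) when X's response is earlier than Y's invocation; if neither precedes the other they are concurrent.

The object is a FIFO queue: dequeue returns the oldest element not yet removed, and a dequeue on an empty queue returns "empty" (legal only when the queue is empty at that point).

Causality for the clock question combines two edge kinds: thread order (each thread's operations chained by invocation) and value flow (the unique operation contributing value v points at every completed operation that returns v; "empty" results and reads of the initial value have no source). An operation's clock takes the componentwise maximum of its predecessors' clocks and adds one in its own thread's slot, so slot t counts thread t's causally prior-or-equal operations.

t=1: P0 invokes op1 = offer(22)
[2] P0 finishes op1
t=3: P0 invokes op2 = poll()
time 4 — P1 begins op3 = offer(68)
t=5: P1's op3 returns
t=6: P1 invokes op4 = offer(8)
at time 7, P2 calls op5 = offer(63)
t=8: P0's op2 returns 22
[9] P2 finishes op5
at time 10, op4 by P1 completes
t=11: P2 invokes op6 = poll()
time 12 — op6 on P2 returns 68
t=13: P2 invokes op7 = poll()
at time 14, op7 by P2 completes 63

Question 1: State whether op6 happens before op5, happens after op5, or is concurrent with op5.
after

op6 spans [11,12], op5 spans [7,9]
resp(op5)=9 < inv(op6)=11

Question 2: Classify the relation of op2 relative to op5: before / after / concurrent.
concurrent

op2 spans [3,8], op5 spans [7,9]
the intervals overlap in both directions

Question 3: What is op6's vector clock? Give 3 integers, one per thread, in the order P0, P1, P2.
(0, 1, 2)

no predecessors for op5 (invoked 7): P2 increments from zero → (0, 0, 1)
no predecessors for op3 (invoked 4): P1 increments from zero → (0, 1, 0)
no predecessors for op1 (invoked 1): P0 increments from zero → (1, 0, 0)
op4 (invocation 6): componentwise max over VC(op3)=(0, 1, 0), +1 at P1, giving (0, 2, 0)
op2 (invocation 3): componentwise max over VC(op1)=(1, 0, 0), +1 at P0, giving (2, 0, 0)
op6 (invocation 11): componentwise max over VC(op3)=(0, 1, 0), VC(op5)=(0, 0, 1), +1 at P2, giving (0, 1, 2)
op7 (invocation 13): componentwise max over VC(op5)=(0, 0, 1), VC(op6)=(0, 1, 2), +1 at P2, giving (0, 1, 3)
target: VC(op6) = (0, 1, 2)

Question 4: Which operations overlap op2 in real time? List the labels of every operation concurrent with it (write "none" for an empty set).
op3, op4, op5

op2 runs from 3 to 8; window-overlapping ops are concurrent
op1 [1,2]: before
op3 [4,5]: concurrent
op4 [6,10]: concurrent
op5 [7,9]: concurrent
op6 [11,12]: after
op7 [13,14]: after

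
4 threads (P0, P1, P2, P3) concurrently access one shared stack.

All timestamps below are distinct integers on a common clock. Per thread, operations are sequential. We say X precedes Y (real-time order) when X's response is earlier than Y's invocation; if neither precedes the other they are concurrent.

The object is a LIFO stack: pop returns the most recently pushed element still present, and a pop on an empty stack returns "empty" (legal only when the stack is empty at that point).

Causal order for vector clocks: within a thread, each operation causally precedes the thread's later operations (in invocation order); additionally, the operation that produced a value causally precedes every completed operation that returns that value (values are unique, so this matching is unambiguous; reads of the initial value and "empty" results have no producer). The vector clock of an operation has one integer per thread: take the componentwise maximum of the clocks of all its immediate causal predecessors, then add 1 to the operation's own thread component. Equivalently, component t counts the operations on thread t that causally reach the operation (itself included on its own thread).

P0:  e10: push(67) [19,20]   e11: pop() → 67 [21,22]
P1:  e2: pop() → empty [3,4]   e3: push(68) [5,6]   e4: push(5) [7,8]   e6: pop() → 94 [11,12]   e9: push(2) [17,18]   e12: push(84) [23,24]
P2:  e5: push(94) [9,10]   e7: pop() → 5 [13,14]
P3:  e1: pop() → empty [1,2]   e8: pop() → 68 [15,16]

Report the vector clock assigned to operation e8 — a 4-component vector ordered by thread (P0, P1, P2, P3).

(0, 2, 0, 2)

no predecessors for e1 (invoked 1): P3 increments from zero → (0, 0, 0, 1)
no predecessors for e5 (invoked 9): P2 increments from zero → (0, 0, 1, 0)
no predecessors for e2 (invoked 3): P1 increments from zero → (0, 1, 0, 0)
no predecessors for e10 (invoked 19): P0 increments from zero → (1, 0, 0, 0)
invoked at 5, e3 merges VC(e2)=(0, 1, 0, 0) and bumps P1's slot → (0, 2, 0, 0)
invoked at 21, e11 merges VC(e10)=(1, 0, 0, 0) and bumps P0's slot → (2, 0, 0, 0)
invoked at 7, e4 merges VC(e3)=(0, 2, 0, 0) and bumps P1's slot → (0, 3, 0, 0)
invoked at 15, e8 merges VC(e1)=(0, 0, 0, 1), VC(e3)=(0, 2, 0, 0) and bumps P3's slot → (0, 2, 0, 2)
invoked at 13, e7 merges VC(e4)=(0, 3, 0, 0), VC(e5)=(0, 0, 1, 0) and bumps P2's slot → (0, 3, 2, 0)
invoked at 11, e6 merges VC(e4)=(0, 3, 0, 0), VC(e5)=(0, 0, 1, 0) and bumps P1's slot → (0, 4, 1, 0)
invoked at 17, e9 merges VC(e6)=(0, 4, 1, 0) and bumps P1's slot → (0, 5, 1, 0)
invoked at 23, e12 merges VC(e9)=(0, 5, 1, 0) and bumps P1's slot → (0, 6, 1, 0)
target: VC(e8) = (0, 2, 0, 2)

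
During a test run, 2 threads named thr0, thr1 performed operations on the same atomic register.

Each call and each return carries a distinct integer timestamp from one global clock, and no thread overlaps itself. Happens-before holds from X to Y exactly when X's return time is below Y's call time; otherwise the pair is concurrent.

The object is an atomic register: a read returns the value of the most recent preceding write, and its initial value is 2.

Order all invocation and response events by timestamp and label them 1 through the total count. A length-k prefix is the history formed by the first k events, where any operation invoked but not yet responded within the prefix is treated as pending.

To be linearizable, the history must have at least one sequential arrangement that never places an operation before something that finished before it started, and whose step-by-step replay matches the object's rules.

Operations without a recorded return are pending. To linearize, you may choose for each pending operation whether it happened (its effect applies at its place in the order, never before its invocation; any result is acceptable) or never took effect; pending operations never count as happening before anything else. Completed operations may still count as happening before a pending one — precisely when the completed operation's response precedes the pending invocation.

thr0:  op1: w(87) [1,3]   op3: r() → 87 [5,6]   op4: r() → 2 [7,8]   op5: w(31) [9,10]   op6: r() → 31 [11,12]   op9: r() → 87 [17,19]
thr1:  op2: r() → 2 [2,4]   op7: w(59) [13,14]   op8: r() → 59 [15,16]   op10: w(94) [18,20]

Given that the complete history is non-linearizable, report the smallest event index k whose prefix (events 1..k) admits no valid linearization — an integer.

events 1..7 are still linearizable — one witness is op2, op1, op3:
1. op2 r() → 2, leaving value 2
2. op1 w(87), leaving value 87
3. op3 r() → 87, leaving value 87
with event 8 included (op4 responding at time 8), all real-time-consistent orders fail
take op1, op2, op3, op4: step 2 already fails, because op2 r() → 2 cannot occur there
take op2, op1, op3, op4: step 4 already fails, because op4 r() → 2 cannot occur there

8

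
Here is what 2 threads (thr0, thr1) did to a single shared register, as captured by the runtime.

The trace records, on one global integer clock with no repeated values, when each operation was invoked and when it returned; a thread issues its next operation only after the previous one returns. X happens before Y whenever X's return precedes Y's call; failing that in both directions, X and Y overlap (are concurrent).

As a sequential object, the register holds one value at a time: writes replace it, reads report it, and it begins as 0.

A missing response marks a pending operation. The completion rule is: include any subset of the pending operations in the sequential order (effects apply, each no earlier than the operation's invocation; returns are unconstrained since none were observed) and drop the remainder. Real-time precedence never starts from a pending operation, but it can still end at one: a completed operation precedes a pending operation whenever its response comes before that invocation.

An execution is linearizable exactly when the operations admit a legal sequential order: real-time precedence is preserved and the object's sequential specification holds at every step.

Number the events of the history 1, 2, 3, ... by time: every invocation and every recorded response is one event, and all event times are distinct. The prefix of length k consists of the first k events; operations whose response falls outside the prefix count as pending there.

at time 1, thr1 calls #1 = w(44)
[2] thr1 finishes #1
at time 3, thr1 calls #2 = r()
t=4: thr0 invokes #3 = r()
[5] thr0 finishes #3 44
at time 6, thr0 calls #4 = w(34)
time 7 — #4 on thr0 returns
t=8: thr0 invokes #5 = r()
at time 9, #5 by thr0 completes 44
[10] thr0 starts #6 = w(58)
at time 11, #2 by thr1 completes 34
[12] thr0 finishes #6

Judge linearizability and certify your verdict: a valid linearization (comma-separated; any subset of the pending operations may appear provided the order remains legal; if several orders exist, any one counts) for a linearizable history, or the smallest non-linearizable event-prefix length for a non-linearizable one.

the violation lands at event 9, #5's response at time 9: events 1..8 linearize, events 1..9 do not
a single order respects real time; the 4 completed register operations fail replay along it
completion choices over the 1 pending operation (#2) were checked; none helps
for example #1, #3, #4, #5 (pending dropped) fails at step 4: #5 r() → 44 is not legal there

not linearizable — minimal violating prefix: 9 events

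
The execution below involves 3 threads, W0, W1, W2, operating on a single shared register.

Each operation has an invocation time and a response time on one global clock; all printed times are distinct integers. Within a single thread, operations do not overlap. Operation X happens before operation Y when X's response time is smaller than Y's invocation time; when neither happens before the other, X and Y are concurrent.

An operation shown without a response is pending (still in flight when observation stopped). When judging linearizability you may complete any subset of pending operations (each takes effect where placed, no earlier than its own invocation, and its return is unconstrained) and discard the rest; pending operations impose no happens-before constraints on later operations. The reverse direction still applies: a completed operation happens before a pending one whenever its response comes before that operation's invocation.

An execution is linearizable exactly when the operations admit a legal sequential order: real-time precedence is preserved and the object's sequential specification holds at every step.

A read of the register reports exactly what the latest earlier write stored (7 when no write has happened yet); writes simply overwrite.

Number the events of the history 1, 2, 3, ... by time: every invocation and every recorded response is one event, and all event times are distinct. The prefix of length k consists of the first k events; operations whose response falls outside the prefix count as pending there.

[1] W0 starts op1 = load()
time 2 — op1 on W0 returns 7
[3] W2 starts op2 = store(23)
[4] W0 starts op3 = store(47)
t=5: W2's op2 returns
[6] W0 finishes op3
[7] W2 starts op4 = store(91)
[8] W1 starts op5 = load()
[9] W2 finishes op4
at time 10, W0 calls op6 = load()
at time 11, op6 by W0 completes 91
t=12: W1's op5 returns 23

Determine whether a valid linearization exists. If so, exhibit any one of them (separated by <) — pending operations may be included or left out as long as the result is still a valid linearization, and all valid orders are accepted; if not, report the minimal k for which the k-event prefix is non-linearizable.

linearizable — witness: op1 < op3 < op2 < op5 < op4 < op6

step 1: op1 load() → 7 — value 7
step 2: op3 store(47) — value 47
step 3: op2 store(23) — value 23
step 4: op5 load() → 23 — value 23
step 5: op4 store(91) — value 91
step 6: op6 load() → 91 — value 91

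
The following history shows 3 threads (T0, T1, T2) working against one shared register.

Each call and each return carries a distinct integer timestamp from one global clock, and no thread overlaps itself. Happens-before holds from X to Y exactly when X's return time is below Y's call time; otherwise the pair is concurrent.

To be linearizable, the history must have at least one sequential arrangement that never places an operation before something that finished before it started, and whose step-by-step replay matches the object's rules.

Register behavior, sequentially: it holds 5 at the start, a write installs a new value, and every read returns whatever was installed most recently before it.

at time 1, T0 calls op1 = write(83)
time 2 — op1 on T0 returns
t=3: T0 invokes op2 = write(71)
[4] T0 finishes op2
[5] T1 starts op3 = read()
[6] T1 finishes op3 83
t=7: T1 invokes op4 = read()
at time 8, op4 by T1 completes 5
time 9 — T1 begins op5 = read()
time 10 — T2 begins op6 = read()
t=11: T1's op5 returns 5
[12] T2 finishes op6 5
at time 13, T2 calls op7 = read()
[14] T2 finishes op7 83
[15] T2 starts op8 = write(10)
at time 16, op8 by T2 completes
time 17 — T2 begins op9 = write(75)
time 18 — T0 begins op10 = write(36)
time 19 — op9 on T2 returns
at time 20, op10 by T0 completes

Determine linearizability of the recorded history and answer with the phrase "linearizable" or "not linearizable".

not linearizable

prefix check: 1..5 passes, 1..6 fails once op3's time-6 response joins
the completed operations (3 total) allow one real-time order; the register replay rejects it
sample order op1, op2, op3 stalls at step 3 — op3 read() → 83 has no legal effect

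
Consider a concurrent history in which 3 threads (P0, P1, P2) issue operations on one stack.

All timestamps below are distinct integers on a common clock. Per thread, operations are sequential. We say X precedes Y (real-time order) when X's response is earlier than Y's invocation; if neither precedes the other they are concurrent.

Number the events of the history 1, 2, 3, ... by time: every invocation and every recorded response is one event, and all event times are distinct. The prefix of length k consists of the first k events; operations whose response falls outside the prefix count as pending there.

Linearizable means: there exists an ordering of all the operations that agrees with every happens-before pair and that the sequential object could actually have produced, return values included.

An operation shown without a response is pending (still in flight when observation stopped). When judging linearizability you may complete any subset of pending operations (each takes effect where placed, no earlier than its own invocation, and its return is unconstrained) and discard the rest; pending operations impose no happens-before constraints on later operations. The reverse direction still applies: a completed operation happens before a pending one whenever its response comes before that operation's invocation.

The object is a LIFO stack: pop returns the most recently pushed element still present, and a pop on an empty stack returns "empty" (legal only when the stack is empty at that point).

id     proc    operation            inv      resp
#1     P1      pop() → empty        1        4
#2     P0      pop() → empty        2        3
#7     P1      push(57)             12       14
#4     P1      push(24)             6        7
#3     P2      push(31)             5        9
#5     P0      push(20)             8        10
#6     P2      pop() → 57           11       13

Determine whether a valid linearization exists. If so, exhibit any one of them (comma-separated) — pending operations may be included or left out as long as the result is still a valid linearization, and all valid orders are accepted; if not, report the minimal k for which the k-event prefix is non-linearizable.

step 1: #1 pop() → empty — stack <>
step 2: #2 pop() → empty — stack <>
step 3: #3 push(31) — stack <31>
step 4: #4 push(24) — stack <31,24>
step 5: #5 push(20) — stack <31,24,20>
step 6: #7 push(57) — stack <31,24,20,57>
step 7: #6 pop() → 57 — stack <31,24,20>

linearizable — witness: #1, #2, #3, #4, #5, #7, #6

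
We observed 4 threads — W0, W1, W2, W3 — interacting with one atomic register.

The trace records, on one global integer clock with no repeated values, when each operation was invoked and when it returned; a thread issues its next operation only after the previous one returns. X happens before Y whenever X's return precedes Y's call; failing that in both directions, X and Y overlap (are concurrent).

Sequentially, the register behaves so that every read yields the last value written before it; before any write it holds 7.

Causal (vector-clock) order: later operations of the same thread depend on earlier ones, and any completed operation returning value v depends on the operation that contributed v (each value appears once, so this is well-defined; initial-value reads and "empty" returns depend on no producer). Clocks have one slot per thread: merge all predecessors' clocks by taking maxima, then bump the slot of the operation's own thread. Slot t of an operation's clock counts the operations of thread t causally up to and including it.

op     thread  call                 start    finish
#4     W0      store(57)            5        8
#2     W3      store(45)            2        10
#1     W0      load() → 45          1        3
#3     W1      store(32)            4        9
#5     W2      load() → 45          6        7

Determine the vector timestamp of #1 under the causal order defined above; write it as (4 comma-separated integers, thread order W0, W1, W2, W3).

(1, 0, 0, 1)

#2 (invocation 2): nothing precedes it; W3's component alone gives (0, 0, 0, 1)
#3 (invocation 4): nothing precedes it; W1's component alone gives (0, 1, 0, 0)
#5 (invocation 6): componentwise max over VC(#2)=(0, 0, 0, 1), +1 at W2, giving (0, 0, 1, 1)
#1 (invocation 1): componentwise max over VC(#2)=(0, 0, 0, 1), +1 at W0, giving (1, 0, 0, 1)
#4 (invocation 5): componentwise max over VC(#1)=(1, 0, 0, 1), +1 at W0, giving (2, 0, 0, 1)
target: VC(#1) = (1, 0, 0, 1)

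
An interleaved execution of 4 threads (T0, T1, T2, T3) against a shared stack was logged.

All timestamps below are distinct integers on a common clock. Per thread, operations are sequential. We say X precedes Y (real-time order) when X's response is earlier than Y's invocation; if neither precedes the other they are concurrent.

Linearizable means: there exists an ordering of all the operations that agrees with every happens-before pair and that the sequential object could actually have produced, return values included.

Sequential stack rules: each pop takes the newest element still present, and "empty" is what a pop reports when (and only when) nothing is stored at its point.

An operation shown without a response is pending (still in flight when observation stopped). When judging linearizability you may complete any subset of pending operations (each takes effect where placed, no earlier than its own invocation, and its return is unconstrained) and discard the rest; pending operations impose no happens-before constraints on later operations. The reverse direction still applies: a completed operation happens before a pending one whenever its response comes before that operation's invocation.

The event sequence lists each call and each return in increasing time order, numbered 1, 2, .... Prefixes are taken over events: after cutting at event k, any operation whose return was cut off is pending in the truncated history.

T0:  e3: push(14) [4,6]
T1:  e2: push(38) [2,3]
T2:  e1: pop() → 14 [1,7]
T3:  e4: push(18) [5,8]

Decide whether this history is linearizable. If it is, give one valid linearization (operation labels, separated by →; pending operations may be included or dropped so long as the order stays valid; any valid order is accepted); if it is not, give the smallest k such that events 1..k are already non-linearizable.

step 1: e2 push(38) — stack <38>
step 2: e3 push(14) — stack <38,14>
step 3: e1 pop() → 14 — stack <38>
step 4: e4 push(18) — stack <38,18>

linearizable — witness: e2 → e3 → e1 → e4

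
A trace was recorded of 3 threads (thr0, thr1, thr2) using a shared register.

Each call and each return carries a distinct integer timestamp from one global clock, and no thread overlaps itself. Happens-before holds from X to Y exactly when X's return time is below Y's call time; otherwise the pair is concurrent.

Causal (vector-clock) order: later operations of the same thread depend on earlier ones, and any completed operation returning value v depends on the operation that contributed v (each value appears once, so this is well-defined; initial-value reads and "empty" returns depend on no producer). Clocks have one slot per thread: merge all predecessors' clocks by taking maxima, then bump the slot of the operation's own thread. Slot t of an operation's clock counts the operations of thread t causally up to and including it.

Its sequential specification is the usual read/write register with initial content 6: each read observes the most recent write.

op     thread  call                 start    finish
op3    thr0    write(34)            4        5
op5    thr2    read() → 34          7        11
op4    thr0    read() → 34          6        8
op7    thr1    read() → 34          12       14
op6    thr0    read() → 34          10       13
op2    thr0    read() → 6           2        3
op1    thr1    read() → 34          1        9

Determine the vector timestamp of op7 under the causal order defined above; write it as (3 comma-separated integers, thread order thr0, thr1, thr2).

op2, invoked 2, has no incoming edges; only thr0's bump applies → (1, 0, 0)
op3 (invocation 4): componentwise max over VC(op2)=(1, 0, 0), +1 at thr0, giving (2, 0, 0)
op5 (invocation 7): componentwise max over VC(op3)=(2, 0, 0), +1 at thr2, giving (2, 0, 1)
op1 (invocation 1): componentwise max over VC(op3)=(2, 0, 0), +1 at thr1, giving (2, 1, 0)
op4 (invocation 6): componentwise max over VC(op3)=(2, 0, 0), +1 at thr0, giving (3, 0, 0)
op7 (invocation 12): componentwise max over VC(op1)=(2, 1, 0), VC(op3)=(2, 0, 0), +1 at thr1, giving (2, 2, 0)
op6 (invocation 10): componentwise max over VC(op3)=(2, 0, 0), VC(op4)=(3, 0, 0), +1 at thr0, giving (4, 0, 0)
target: VC(op7) = (2, 2, 0)

(2, 2, 0)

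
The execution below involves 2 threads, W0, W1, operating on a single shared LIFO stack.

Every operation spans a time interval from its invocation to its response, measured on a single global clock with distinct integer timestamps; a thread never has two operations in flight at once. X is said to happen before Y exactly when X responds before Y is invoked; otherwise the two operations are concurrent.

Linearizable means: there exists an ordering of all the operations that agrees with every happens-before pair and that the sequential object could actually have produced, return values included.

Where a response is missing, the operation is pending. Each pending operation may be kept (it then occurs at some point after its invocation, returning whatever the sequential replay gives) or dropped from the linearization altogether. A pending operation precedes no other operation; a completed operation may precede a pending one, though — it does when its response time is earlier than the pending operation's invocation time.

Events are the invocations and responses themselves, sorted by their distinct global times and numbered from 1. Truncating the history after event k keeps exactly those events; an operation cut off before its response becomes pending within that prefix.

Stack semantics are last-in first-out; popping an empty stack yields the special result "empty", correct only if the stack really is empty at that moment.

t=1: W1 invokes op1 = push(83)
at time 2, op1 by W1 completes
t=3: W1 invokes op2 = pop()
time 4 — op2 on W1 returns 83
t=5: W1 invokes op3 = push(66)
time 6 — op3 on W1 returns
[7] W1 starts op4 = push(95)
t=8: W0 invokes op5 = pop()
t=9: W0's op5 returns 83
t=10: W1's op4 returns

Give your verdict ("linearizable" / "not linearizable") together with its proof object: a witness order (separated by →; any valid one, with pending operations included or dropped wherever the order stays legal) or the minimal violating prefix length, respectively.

not linearizable — minimal violating prefix: 9 events

cut after 8 events: linearizable; cut after 9 events (op5 responds, time 9): not linearizable
exactly one order of the 4 completed ops respects real time; the LIFO stack replay fails
include/drop combinations of the 1 pending operation (op4) were all tried; none helps
e.g. op1, op2, op3, op5 (pending dropped): illegal at step 4, since op5 pop() → 83 cannot apply there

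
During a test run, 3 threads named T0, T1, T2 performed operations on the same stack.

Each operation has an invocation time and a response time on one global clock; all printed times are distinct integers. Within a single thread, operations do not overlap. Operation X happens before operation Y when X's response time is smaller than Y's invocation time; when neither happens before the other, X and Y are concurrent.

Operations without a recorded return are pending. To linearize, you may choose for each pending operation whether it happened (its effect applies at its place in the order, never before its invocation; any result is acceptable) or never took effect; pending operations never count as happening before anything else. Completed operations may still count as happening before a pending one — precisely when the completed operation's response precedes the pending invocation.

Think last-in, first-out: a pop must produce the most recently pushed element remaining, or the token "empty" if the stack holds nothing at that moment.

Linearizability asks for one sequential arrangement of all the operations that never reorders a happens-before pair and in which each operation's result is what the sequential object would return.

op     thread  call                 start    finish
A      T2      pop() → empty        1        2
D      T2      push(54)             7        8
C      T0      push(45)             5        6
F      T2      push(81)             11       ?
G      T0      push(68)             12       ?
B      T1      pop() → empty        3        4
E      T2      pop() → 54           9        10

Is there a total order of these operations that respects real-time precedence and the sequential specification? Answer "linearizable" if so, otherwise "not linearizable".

linearizable

witness order: A, B, C, D, E
after step 1 (A pop() → empty): stack <>
after step 2 (B pop() → empty): stack <>
after step 3 (C push(45)): stack <45>
after step 4 (D push(54)): stack <45,54>
after step 5 (E pop() → 54): stack <45>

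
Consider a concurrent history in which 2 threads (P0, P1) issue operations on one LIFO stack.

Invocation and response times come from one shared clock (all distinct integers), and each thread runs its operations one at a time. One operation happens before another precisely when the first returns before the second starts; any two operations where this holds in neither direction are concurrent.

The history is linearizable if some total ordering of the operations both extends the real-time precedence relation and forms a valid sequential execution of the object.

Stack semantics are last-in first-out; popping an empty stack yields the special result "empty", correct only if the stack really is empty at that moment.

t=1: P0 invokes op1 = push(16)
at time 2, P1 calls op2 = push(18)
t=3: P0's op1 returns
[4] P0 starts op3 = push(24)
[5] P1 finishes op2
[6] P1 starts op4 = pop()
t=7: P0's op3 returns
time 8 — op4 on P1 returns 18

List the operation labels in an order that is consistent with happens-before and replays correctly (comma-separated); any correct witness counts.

1. op1 push(16), leaving stack <16>
2. op2 push(18), leaving stack <16,18>
3. op4 pop() → 18, leaving stack <16>
4. op3 push(24), leaving stack <16,24>

op1, op2, op4, op3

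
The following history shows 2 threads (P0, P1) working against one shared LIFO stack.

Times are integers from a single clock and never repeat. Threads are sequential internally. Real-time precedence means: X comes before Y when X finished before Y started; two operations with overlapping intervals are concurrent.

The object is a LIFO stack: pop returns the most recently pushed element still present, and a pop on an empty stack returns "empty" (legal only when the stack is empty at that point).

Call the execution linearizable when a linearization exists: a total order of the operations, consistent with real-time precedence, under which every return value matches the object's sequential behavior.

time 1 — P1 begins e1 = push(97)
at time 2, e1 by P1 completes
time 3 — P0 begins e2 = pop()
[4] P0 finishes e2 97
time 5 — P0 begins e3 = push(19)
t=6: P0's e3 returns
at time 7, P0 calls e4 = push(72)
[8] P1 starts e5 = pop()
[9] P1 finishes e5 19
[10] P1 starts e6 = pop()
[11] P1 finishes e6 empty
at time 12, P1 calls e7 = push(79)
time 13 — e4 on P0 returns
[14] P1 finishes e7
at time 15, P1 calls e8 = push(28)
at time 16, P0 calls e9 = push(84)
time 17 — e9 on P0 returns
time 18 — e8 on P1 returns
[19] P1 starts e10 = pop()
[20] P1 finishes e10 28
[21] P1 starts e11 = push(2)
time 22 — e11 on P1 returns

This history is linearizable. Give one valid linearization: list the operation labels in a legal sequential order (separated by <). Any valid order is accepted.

1. e1 push(97), leaving stack <97>
2. e2 pop() → 97, leaving stack <>
3. e3 push(19), leaving stack <19>
4. e5 pop() → 19, leaving stack <>
5. e6 pop() → empty, leaving stack <>
6. e4 push(72), leaving stack <72>
7. e7 push(79), leaving stack <72,79>
8. e9 push(84), leaving stack <72,79,84>
9. e8 push(28), leaving stack <72,79,84,28>
10. e10 pop() → 28, leaving stack <72,79,84>
11. e11 push(2), leaving stack <72,79,84,2>

e1 < e2 < e3 < e5 < e6 < e4 < e7 < e9 < e8 < e10 < e11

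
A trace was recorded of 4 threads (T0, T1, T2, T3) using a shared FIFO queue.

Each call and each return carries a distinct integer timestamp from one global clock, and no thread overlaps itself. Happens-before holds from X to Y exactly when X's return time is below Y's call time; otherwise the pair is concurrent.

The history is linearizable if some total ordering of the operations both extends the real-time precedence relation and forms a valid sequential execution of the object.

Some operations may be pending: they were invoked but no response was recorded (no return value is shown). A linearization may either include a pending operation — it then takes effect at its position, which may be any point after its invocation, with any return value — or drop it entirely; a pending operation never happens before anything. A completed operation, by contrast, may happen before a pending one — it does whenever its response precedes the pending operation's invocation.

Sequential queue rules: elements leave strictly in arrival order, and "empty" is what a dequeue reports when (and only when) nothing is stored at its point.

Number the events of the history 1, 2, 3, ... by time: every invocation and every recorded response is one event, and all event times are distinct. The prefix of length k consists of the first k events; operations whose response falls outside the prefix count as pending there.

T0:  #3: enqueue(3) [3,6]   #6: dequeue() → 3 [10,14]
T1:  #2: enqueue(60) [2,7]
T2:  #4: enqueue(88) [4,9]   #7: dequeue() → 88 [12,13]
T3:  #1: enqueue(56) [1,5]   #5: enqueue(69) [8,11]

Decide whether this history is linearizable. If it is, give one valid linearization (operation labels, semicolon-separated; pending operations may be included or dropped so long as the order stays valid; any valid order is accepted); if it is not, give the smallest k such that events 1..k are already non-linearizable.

linearizable — witness: #3; #4; #1; #2; #5; #6; #7

1. #3 enqueue(3), leaving queue <3>
2. #4 enqueue(88), leaving queue <3,88>
3. #1 enqueue(56), leaving queue <3,88,56>
4. #2 enqueue(60), leaving queue <3,88,56,60>
5. #5 enqueue(69), leaving queue <3,88,56,60,69>
6. #6 dequeue() → 3, leaving queue <88,56,60,69>
7. #7 dequeue() → 88, leaving queue <56,60,69>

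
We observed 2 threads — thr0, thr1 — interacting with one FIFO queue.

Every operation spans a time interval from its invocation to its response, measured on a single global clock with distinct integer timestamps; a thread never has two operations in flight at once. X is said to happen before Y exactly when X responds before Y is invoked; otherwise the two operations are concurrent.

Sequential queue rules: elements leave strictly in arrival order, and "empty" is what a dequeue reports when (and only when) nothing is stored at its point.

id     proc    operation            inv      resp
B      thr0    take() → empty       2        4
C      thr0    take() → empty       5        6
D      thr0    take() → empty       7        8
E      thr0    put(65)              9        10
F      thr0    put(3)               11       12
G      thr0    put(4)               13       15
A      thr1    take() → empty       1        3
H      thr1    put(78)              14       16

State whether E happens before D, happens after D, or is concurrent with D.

E spans [9,10], D spans [7,8]
resp(D)=8 < inv(E)=9

after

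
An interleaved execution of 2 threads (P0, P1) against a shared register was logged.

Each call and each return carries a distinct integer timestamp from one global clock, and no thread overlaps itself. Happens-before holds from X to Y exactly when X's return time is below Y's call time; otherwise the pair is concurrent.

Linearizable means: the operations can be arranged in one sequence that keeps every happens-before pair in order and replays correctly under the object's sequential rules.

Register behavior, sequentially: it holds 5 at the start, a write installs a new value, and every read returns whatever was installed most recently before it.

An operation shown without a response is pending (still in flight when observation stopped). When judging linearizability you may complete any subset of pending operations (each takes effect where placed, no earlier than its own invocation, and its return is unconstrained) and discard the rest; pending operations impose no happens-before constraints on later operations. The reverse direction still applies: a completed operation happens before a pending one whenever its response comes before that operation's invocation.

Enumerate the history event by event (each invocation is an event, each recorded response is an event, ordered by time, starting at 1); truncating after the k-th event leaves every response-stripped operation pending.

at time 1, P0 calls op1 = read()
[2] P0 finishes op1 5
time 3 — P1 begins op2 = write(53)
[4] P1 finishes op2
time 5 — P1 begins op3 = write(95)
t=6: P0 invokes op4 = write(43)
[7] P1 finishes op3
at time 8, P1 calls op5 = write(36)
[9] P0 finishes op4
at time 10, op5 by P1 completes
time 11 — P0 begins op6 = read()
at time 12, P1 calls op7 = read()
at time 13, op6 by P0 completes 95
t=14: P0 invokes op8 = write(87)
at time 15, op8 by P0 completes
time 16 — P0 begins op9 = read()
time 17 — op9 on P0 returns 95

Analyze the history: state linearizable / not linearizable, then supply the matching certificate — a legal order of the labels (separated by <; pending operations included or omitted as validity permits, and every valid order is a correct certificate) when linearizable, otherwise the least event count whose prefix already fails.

not linearizable — minimal violating prefix: 13 events

events 1..12 are fine; event 13 — the response of op6 at time 13 — makes the prefix non-linearizable
6 completed operations, 3 real-time-consistent orders — every register replay fails
completion choices over the 1 pending operation (op7) were checked; none helps
sample order op1, op2, op3, op4, op5, op6 (pending dropped) stalls at step 6 — op6 read() → 95 has no legal effect
sample order op1, op2, op3, op5, op4, op6 (pending dropped) stalls at step 6 — op6 read() → 95 has no legal effect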